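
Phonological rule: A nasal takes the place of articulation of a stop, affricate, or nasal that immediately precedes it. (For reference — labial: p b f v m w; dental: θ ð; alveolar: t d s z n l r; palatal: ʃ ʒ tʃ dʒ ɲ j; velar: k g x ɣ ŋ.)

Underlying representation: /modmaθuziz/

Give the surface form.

/m/ after /d/ (alveolar) → [n]

[modnaθuziz]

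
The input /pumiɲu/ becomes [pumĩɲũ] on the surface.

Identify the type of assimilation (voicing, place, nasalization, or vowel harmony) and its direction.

/i/→[ĩ] /u/→[ũ].
Each target copies a feature from the preceding segment, so the direction is progressive.

nasalization, progressive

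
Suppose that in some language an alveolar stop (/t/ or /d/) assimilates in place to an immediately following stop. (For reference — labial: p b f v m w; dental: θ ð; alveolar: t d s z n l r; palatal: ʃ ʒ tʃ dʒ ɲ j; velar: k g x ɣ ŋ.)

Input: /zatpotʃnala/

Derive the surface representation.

[zappotʃnala]

/t/ before /p/ (labial) → [p]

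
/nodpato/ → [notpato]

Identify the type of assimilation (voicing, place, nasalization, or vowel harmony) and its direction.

voicing assimilation, regressive

/d/→[t].
Each target copies a feature from the following segment, so the direction is regressive.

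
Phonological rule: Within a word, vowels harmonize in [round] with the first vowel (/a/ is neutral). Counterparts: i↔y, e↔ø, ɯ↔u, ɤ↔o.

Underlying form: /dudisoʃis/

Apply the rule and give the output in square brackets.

/i/ harmonizes with /u/ ([+round]) → [y]
/i/ harmonizes with /u/ ([+round]) → [y]

[dudysoʃys]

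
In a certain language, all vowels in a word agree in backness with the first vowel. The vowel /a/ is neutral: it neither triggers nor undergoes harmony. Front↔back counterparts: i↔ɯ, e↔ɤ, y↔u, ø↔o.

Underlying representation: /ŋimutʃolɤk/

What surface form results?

[ŋimytʃølek]

/u/ harmonizes with /i/ ([-back]) → [y]
/o/ harmonizes with /i/ ([-back]) → [ø]
/ɤ/ harmonizes with /i/ ([-back]) → [e]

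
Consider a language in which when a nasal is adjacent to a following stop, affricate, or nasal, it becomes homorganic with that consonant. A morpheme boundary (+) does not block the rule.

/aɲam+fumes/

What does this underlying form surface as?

[aɲam+fumes]

no segment meets the rule's conditions; no change.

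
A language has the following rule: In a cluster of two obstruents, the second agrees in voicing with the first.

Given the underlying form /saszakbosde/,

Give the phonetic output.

/z/ after /s/ (voiceless) → [s]
/b/ after /k/ (voiceless) → [p]
/d/ after /s/ (voiceless) → [t]

[sassakposte]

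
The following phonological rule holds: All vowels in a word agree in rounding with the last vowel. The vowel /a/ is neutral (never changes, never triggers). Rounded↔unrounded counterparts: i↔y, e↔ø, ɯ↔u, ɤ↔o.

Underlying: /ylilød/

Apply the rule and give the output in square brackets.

/i/ harmonizes with /ø/ ([+round]) → [y]

[ylylød]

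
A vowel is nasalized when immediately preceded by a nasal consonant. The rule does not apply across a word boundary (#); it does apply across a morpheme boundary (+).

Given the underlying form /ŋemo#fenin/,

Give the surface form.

[ŋẽmõ#fenĩn]

/e/ after nasal /ŋ/ → [ẽ]
/o/ after nasal /m/ → [õ]
/i/ after nasal /n/ → [ĩ]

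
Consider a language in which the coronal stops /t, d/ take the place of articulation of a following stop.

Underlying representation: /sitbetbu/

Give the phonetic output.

[sipbepbu]

/t/ before /b/ (labial) → [p]
/t/ before /b/ (labial) → [p]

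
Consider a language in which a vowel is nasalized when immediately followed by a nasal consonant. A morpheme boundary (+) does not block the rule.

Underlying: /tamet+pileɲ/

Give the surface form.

/a/ before nasal /m/ → [ã]
/e/ before nasal /ɲ/ → [ẽ]

[tãmet+pilẽɲ]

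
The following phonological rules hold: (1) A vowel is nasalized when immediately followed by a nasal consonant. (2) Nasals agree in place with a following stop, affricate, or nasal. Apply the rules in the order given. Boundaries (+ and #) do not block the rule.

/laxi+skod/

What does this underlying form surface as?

Rule 1: no segment meets the rule's conditions; no change.
After rule 1: laxi+skod
Rule 2: no segment meets the rule's conditions; no change.

[laxi+skod]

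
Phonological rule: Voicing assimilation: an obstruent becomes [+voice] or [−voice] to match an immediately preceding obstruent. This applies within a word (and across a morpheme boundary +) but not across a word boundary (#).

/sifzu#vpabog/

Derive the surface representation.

[sifsu#vbabog]

/z/ after /f/ (voiceless) → [s]
/p/ after /v/ (voiced) → [b]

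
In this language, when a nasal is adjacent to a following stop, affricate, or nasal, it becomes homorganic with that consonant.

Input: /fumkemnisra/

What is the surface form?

/m/ before /k/ (velar) → [ŋ]
/m/ before /n/ (alveolar) → [n]

[fuŋkennisra]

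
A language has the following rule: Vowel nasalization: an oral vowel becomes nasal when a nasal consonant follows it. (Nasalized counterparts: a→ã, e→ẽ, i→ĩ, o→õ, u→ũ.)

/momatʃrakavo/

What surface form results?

/o/ before nasal /m/ → [õ]

[mõmatʃrakavo]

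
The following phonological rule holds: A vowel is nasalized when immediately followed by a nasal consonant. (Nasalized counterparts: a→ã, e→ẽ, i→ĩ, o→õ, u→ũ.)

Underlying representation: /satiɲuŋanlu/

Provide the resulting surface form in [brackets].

[satĩɲũŋãnlu]

/i/ before nasal /ɲ/ → [ĩ]
/u/ before nasal /ŋ/ → [ũ]
/a/ before nasal /n/ → [ã]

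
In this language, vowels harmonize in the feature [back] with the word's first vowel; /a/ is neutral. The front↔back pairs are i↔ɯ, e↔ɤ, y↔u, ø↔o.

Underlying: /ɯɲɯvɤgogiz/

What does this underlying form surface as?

[ɯɲɯvɤgogɯz]

/i/ harmonizes with /ɯ/ ([+back]) → [ɯ]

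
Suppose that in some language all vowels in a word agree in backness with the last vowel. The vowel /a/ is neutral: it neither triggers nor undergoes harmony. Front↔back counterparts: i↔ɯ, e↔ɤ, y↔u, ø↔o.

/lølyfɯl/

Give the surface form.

[lolufɯl]

/ø/ harmonizes with /ɯ/ ([+back]) → [o]
/y/ harmonizes with /ɯ/ ([+back]) → [u]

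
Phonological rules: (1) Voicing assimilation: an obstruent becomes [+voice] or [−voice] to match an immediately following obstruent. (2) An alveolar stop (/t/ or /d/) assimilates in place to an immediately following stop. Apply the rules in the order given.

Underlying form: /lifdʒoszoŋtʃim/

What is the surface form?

Rule 1: /f/ before /dʒ/ (voiced) → [v]
Rule 1: /s/ before /z/ (voiced) → [z]
After rule 1: livdʒozzoŋtʃim
Rule 2: no segment meets the rule's conditions; no change.

[livdʒozzoŋtʃim]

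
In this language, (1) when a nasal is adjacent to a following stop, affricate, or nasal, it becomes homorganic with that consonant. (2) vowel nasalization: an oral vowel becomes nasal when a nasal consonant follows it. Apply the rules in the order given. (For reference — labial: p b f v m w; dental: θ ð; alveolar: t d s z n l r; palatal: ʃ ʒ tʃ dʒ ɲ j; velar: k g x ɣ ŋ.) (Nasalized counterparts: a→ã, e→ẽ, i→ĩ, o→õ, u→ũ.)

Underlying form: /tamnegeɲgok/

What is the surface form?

[tãnnegẽŋgok]

Rule 1: /m/ before /n/ (alveolar) → [n]
Rule 1: /ɲ/ before /g/ (velar) → [ŋ]
After rule 1: tannegeŋgok
Rule 2: /a/ before nasal /n/ → [ã]
Rule 2: /e/ before nasal /ŋ/ → [ẽ]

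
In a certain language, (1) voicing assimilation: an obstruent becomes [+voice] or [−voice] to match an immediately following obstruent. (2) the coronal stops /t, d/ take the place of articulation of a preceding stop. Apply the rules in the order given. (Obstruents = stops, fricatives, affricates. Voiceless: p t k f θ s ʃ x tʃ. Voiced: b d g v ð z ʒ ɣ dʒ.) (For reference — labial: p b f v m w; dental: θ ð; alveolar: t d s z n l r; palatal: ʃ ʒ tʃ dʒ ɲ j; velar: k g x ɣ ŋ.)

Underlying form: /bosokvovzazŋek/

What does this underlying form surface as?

Rule 1: /k/ before /v/ (voiced) → [g]
After rule 1: bosogvovzazŋek
Rule 2: no segment meets the rule's conditions; no change.

[bosogvovzazŋek]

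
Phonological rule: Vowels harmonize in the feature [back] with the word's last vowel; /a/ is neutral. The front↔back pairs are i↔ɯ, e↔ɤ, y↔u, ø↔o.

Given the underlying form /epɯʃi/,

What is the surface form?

/ɯ/ harmonizes with /i/ ([-back]) → [i]

[epiʃi]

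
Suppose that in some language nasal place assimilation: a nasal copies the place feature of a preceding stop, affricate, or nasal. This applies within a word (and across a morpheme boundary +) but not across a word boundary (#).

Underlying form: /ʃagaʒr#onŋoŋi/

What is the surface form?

[ʃagaʒr#onnoŋi]

/ŋ/ after /n/ (alveolar) → [n]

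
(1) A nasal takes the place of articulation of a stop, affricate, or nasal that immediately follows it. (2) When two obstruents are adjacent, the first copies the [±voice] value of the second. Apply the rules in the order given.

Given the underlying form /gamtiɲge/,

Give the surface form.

[gantiŋge]

Rule 1: /m/ before /t/ (alveolar) → [n]
Rule 1: /ɲ/ before /g/ (velar) → [ŋ]
After rule 1: gantiŋge
Rule 2: no segment meets the rule's conditions; no change.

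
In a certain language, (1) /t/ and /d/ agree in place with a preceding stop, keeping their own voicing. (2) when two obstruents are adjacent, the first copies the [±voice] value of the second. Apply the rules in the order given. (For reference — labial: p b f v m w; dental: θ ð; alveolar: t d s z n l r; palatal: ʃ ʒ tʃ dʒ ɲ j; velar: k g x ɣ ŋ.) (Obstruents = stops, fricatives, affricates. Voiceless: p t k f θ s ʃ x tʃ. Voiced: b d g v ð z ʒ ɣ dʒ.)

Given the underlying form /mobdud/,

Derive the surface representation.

Rule 1: /d/ after /b/ (labial) → [b]
After rule 1: mobbud
Rule 2: no segment meets the rule's conditions; no change.

[mobbud]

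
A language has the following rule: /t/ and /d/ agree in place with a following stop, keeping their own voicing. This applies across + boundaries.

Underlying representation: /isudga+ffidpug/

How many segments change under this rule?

/d/ before /g/ (velar) → [g]
/d/ before /p/ (labial) → [b]
2 segments change.

2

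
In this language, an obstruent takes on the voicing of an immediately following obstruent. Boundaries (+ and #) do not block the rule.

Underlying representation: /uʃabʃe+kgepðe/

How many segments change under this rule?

/b/ before /ʃ/ (voiceless) → [p]
/k/ before /g/ (voiced) → [g]
/p/ before /ð/ (voiced) → [b]
3 segments change.

3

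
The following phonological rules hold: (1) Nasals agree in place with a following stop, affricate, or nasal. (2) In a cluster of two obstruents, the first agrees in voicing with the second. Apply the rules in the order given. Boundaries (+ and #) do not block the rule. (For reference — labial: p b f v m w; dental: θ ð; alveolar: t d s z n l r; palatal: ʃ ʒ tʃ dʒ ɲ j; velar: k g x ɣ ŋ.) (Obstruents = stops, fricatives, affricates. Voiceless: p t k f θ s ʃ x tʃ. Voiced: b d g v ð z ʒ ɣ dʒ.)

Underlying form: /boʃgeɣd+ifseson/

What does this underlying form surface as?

[boʒgeɣd+ifseson]

Rule 1: no segment meets the rule's conditions; no change.
After rule 1: boʃgeɣd+ifseson
Rule 2: /ʃ/ before /g/ (voiced) → [ʒ]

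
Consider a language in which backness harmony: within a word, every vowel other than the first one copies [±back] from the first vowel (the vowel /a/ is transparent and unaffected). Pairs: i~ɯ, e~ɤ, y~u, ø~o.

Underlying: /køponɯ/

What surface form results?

/o/ harmonizes with /ø/ ([-back]) → [ø]
/ɯ/ harmonizes with /ø/ ([-back]) → [i]

[køpøni]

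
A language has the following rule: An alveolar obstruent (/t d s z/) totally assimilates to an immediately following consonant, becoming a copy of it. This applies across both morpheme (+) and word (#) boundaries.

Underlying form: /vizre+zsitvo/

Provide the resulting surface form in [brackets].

[virre+ssivvo]

/z/ before /r/ → [r] (total assimilation)
/z/ before /s/ → [s] (total assimilation)
/t/ before /v/ → [v] (total assimilation)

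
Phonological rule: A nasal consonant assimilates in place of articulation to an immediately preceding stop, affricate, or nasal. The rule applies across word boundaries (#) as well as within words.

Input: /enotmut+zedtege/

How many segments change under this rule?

1

/m/ after /t/ (alveolar) → [n]
1 segment changes.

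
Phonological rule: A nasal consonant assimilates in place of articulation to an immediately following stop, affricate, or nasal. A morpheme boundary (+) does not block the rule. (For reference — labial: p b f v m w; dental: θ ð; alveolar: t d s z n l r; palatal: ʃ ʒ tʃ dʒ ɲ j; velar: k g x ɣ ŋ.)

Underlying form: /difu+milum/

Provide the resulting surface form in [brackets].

no segment meets the rule's conditions; no change.

[difu+milum]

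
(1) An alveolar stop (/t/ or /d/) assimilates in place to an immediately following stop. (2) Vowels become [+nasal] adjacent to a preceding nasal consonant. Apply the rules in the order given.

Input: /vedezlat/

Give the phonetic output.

[vedezlat]

Rule 1: no segment meets the rule's conditions; no change.
After rule 1: vedezlat
Rule 2: no segment meets the rule's conditions; no change.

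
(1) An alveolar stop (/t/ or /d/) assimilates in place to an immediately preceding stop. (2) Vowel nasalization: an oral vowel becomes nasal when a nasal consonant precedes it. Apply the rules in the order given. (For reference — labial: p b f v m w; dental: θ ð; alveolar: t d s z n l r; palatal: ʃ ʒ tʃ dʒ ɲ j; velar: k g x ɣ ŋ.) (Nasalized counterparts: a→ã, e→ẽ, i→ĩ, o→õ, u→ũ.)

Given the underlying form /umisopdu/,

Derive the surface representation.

Rule 1: /d/ after /p/ (labial) → [b]
After rule 1: umisopbu
Rule 2: /i/ after nasal /m/ → [ĩ]

[umĩsopbu]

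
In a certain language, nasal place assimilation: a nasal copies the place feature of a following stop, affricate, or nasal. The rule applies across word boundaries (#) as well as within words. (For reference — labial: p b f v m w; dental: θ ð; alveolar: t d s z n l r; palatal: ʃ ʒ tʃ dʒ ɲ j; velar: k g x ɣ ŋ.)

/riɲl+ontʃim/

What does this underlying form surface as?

/n/ before /tʃ/ (palatal) → [ɲ]

[riɲl+oɲtʃim]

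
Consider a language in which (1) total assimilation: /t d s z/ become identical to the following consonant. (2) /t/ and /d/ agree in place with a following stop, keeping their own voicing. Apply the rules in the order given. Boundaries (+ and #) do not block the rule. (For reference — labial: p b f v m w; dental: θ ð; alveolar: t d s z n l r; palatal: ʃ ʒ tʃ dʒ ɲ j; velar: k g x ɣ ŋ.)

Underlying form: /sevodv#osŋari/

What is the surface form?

[sevovv#oŋŋari]

Rule 1: /d/ before /v/ → [v] (total assimilation)
Rule 1: /s/ before /ŋ/ → [ŋ] (total assimilation)
After rule 1: sevovv#oŋŋari
Rule 2: no segment meets the rule's conditions; no change.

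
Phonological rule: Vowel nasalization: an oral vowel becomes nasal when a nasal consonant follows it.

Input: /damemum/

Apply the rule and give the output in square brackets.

/a/ before nasal /m/ → [ã]
/e/ before nasal /m/ → [ẽ]
/u/ before nasal /m/ → [ũ]

[dãmẽmũm]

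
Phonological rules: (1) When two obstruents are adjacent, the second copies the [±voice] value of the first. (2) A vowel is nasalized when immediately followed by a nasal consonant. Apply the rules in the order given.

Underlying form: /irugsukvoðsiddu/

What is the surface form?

[irugzukfoðziddu]

Rule 1: /s/ after /g/ (voiced) → [z]
Rule 1: /v/ after /k/ (voiceless) → [f]
Rule 1: /s/ after /ð/ (voiced) → [z]
After rule 1: irugzukfoðziddu
Rule 2: no segment meets the rule's conditions; no change.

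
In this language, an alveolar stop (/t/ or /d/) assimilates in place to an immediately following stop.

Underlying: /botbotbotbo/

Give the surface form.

/t/ before /b/ (labial) → [p]
/t/ before /b/ (labial) → [p]
/t/ before /b/ (labial) → [p]

[bopbopbopbo]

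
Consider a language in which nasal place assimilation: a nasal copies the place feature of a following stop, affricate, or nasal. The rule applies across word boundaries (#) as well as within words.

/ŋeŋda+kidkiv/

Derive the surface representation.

/ŋ/ before /d/ (alveolar) → [n]

[ŋenda+kidkiv]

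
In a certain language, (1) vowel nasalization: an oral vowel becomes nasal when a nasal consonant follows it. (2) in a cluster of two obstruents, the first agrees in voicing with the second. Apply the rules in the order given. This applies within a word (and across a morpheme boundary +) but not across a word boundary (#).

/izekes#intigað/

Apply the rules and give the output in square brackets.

[izekes#ĩntigað]

Rule 1: /i/ before nasal /n/ → [ĩ]
After rule 1: izekes#ĩntigað
Rule 2: no segment meets the rule's conditions; no change.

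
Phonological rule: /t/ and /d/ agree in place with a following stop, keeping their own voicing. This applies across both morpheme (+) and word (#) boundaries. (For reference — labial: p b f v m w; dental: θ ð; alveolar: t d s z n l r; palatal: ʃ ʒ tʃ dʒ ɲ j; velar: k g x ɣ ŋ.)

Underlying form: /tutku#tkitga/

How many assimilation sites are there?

3

/t/ before /k/ (velar) → [k]
/t/ before /k/ (velar) → [k]
/t/ before /g/ (velar) → [k]
3 segments change.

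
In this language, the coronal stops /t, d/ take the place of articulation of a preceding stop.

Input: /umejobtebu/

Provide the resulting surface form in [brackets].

[umejobpebu]

/t/ after /b/ (labial) → [p]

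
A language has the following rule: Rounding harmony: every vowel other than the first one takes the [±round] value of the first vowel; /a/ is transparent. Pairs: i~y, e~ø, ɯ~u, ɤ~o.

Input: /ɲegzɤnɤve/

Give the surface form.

no segment meets the rule's conditions; no change.

[ɲegzɤnɤve]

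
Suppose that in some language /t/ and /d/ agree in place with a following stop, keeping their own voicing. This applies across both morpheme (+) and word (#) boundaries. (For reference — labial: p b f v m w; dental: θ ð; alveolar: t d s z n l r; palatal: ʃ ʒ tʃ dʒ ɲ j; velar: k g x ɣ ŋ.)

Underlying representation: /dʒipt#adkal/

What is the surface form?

/d/ before /k/ (velar) → [g]

[dʒipt#agkal]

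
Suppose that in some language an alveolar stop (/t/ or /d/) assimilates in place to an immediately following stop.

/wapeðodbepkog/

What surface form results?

[wapeðobbepkog]

/d/ before /b/ (labial) → [b]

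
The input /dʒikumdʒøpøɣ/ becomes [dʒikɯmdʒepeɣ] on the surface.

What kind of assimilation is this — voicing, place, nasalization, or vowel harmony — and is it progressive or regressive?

/u/→[ɯ] /ø/→[e] /ø/→[e].
Vowels agree with the first vowel, so the harmony is progressive.

vowel harmony, progressive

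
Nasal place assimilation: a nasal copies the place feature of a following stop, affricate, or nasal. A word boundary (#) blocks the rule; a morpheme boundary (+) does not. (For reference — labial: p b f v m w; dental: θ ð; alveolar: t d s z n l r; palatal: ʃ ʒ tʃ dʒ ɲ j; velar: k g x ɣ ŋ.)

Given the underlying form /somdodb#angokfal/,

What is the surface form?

[sondodb#aŋgokfal]

/m/ before /d/ (alveolar) → [n]
/n/ before /g/ (velar) → [ŋ]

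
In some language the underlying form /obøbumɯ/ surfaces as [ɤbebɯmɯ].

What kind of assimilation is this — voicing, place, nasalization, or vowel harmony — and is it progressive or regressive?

/o/→[ɤ] /ø/→[e] /u/→[ɯ].
Vowels agree with the last vowel, so the harmony is regressive.

vowel harmony, regressive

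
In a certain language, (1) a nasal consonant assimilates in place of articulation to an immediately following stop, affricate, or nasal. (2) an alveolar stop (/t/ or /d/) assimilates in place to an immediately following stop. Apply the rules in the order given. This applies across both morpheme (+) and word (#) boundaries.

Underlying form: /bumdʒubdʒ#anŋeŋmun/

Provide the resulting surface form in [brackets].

[buɲdʒubdʒ#aŋŋemmun]

Rule 1: /m/ before /dʒ/ (palatal) → [ɲ]
Rule 1: /n/ before /ŋ/ (velar) → [ŋ]
Rule 1: /ŋ/ before /m/ (labial) → [m]
After rule 1: buɲdʒubdʒ#aŋŋemmun
Rule 2: no segment meets the rule's conditions; no change.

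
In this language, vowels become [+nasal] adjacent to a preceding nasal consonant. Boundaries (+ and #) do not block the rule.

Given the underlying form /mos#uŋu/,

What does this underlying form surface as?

[mõs#uŋũ]

/o/ after nasal /m/ → [õ]
/u/ after nasal /ŋ/ → [ũ]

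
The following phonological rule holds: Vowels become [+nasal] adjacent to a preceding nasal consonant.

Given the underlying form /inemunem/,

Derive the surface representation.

/e/ after nasal /n/ → [ẽ]
/u/ after nasal /m/ → [ũ]
/e/ after nasal /n/ → [ẽ]

[inẽmũnẽm]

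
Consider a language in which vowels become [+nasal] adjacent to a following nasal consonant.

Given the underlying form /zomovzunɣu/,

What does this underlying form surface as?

/o/ before nasal /m/ → [õ]
/u/ before nasal /n/ → [ũ]

[zõmovzũnɣu]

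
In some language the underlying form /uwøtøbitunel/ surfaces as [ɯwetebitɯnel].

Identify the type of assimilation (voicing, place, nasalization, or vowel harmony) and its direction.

/u/→[ɯ] /ø/→[e] /ø/→[e] /u/→[ɯ].
Vowels agree with the last vowel, so the harmony is regressive.

vowel harmony, regressive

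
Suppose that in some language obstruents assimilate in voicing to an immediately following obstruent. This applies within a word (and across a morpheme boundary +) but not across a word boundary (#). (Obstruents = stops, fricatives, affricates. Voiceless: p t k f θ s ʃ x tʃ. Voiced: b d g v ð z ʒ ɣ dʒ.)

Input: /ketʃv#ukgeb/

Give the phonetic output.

/tʃ/ before /v/ (voiced) → [dʒ]
/k/ before /g/ (voiced) → [g]

[kedʒv#uggeb]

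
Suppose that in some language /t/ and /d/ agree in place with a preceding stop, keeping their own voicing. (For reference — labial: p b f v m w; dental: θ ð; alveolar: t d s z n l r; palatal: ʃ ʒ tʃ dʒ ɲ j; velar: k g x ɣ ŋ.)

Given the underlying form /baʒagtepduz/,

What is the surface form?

[baʒagkepbuz]

/t/ after /g/ (velar) → [k]
/d/ after /p/ (labial) → [b]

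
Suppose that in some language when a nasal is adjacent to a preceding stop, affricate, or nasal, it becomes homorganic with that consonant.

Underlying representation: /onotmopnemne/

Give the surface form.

/m/ after /t/ (alveolar) → [n]
/n/ after /p/ (labial) → [m]
/n/ after /m/ (labial) → [m]

[onotnopmemme]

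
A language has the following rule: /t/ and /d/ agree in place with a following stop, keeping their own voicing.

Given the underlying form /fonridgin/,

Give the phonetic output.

[fonriggin]

/d/ before /g/ (velar) → [g]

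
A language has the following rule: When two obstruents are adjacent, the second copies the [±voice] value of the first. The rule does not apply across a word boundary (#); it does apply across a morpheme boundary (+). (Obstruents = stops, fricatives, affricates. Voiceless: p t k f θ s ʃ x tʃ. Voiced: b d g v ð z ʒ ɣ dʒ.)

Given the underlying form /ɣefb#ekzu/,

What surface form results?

[ɣefp#eksu]

/b/ after /f/ (voiceless) → [p]
/z/ after /k/ (voiceless) → [s]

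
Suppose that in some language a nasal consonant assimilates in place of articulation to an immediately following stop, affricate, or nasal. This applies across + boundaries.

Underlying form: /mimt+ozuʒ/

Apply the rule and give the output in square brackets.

/m/ before /t/ (alveolar) → [n]

[mint+ozuʒ]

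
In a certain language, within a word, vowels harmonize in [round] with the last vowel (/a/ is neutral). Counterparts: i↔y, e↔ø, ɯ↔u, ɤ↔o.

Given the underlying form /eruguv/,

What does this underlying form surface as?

[øruguv]

/e/ harmonizes with /u/ ([+round]) → [ø]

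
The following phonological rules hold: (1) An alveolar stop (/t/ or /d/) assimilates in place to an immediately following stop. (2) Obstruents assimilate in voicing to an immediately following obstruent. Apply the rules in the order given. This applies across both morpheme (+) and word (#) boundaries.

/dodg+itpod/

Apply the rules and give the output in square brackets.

[dogg+ippod]

Rule 1: /d/ before /g/ (velar) → [g]
Rule 1: /t/ before /p/ (labial) → [p]
After rule 1: dogg+ippod
Rule 2: no segment meets the rule's conditions; no change.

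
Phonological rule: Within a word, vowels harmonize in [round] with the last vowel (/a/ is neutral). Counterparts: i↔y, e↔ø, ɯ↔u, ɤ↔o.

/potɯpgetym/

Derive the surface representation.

/ɯ/ harmonizes with /y/ ([+round]) → [u]
/e/ harmonizes with /y/ ([+round]) → [ø]

[potupgøtym]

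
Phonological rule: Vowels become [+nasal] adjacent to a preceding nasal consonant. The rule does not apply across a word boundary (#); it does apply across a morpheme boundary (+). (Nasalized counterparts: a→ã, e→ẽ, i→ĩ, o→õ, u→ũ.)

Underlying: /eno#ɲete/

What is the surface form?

/o/ after nasal /n/ → [õ]
/e/ after nasal /ɲ/ → [ẽ]

[enõ#ɲẽte]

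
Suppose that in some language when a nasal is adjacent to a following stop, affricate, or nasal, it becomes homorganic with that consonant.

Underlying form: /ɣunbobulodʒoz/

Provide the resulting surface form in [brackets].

/n/ before /b/ (labial) → [m]

[ɣumbobulodʒoz]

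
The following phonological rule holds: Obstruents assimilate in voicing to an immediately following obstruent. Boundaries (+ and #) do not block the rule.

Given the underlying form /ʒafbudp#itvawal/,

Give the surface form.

/f/ before /b/ (voiced) → [v]
/d/ before /p/ (voiceless) → [t]
/t/ before /v/ (voiced) → [d]

[ʒavbutp#idvawal]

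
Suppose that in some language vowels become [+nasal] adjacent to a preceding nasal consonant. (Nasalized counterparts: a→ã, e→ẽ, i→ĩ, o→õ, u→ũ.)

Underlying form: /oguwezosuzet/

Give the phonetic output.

no segment meets the rule's conditions; no change.

[oguwezosuzet]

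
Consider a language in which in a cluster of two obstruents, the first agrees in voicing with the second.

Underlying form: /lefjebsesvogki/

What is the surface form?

/b/ before /s/ (voiceless) → [p]
/s/ before /v/ (voiced) → [z]
/g/ before /k/ (voiceless) → [k]

[lefjepsezvokki]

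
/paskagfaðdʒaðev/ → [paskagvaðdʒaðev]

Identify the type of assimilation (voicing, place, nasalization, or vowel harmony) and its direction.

/f/→[v].
Each target copies a feature from the preceding segment, so the direction is progressive.

voicing assimilation, progressive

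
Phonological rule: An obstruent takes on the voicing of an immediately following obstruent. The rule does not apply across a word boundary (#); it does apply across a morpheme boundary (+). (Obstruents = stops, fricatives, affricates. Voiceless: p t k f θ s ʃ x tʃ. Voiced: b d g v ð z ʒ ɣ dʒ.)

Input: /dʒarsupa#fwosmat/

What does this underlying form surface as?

[dʒarsupa#fwosmat]

no segment meets the rule's conditions; no change.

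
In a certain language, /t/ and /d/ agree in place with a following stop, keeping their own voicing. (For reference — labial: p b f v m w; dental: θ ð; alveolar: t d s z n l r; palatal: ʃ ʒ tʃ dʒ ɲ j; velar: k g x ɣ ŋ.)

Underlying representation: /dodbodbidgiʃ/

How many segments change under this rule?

/d/ before /b/ (labial) → [b]
/d/ before /b/ (labial) → [b]
/d/ before /g/ (velar) → [g]
3 segments change.

3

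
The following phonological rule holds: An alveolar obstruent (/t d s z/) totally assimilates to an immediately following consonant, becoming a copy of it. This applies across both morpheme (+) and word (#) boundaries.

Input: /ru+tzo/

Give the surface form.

/t/ before /z/ → [z] (total assimilation)

[ru+zzo]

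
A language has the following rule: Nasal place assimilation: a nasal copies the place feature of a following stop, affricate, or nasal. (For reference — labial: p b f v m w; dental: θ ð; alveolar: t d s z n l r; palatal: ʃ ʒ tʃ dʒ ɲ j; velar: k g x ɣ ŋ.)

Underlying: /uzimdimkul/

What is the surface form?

/m/ before /d/ (alveolar) → [n]
/m/ before /k/ (velar) → [ŋ]

[uzindiŋkul]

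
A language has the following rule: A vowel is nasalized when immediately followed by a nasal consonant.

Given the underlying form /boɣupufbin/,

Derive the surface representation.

[boɣupufbĩn]

/i/ before nasal /n/ → [ĩ]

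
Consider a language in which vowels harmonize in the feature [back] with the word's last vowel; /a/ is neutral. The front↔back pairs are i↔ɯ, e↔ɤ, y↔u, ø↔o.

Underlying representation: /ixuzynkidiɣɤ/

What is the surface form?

[ɯxuzunkɯdɯɣɤ]

/i/ harmonizes with /ɤ/ ([+back]) → [ɯ]
/y/ harmonizes with /ɤ/ ([+back]) → [u]
/i/ harmonizes with /ɤ/ ([+back]) → [ɯ]
/i/ harmonizes with /ɤ/ ([+back]) → [ɯ]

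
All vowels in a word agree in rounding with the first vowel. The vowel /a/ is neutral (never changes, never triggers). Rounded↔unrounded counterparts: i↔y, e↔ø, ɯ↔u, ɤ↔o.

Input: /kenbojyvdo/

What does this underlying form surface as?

/o/ harmonizes with /e/ ([-round]) → [ɤ]
/y/ harmonizes with /e/ ([-round]) → [i]
/o/ harmonizes with /e/ ([-round]) → [ɤ]

[kenbɤjivdɤ]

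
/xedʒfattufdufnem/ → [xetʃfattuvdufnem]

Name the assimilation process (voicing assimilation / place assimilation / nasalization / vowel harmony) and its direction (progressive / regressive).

voicing assimilation, regressive

/dʒ/→[tʃ] /f/→[v].
Each target copies a feature from the following segment, so the direction is regressive.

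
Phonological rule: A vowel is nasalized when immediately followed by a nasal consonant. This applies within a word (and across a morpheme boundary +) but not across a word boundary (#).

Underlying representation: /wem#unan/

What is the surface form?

[wẽm#ũnãn]

/e/ before nasal /m/ → [ẽ]
/u/ before nasal /n/ → [ũ]
/a/ before nasal /n/ → [ã]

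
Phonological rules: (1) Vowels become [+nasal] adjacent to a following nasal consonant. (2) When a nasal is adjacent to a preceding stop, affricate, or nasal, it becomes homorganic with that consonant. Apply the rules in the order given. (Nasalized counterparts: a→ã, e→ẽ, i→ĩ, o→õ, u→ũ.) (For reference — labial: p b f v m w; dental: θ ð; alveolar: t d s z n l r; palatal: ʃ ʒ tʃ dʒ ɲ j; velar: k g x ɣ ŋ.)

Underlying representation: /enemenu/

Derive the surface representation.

Rule 1: /e/ before nasal /n/ → [ẽ]
Rule 1: /e/ before nasal /m/ → [ẽ]
Rule 1: /e/ before nasal /n/ → [ẽ]
After rule 1: ẽnẽmẽnu
Rule 2: no segment meets the rule's conditions; no change.

[ẽnẽmẽnu]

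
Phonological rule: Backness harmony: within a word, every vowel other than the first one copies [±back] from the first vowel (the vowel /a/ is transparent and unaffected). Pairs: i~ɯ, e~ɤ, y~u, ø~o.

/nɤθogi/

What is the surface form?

[nɤθogɯ]

/i/ harmonizes with /ɤ/ ([+back]) → [ɯ]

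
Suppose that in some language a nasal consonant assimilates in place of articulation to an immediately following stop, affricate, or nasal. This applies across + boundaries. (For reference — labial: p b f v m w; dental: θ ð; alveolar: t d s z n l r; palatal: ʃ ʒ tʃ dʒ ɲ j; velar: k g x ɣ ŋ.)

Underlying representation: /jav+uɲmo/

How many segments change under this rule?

1

/ɲ/ before /m/ (labial) → [m]
1 segment changes.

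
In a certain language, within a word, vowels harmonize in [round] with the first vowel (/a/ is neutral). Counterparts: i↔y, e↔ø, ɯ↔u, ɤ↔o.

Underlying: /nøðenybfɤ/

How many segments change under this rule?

2

/e/ harmonizes with /ø/ ([+round]) → [ø]
/ɤ/ harmonizes with /ø/ ([+round]) → [o]
2 segments change.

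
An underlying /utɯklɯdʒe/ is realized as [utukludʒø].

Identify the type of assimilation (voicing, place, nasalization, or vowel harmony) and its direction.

vowel harmony, progressive

/ɯ/→[u] /ɯ/→[u] /e/→[ø].
Vowels agree with the first vowel, so the harmony is progressive.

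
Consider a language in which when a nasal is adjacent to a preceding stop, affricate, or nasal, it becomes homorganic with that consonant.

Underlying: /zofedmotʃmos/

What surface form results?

/m/ after /d/ (alveolar) → [n]
/m/ after /tʃ/ (palatal) → [ɲ]

[zofednotʃɲos]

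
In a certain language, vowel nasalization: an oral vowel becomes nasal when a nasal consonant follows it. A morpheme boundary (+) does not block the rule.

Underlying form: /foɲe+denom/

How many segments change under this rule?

3

/o/ before nasal /ɲ/ → [õ]
/e/ before nasal /n/ → [ẽ]
/o/ before nasal /m/ → [õ]
3 segments change.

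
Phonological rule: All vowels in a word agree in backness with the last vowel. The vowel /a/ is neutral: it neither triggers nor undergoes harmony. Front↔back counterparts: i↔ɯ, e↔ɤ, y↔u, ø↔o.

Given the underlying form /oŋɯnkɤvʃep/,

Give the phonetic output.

/o/ harmonizes with /e/ ([-back]) → [ø]
/ɯ/ harmonizes with /e/ ([-back]) → [i]
/ɤ/ harmonizes with /e/ ([-back]) → [e]

[øŋinkevʃep]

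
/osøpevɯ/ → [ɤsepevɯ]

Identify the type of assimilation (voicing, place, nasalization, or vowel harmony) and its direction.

/o/→[ɤ] /ø/→[e].
Vowels agree with the last vowel, so the harmony is regressive.

vowel harmony, regressive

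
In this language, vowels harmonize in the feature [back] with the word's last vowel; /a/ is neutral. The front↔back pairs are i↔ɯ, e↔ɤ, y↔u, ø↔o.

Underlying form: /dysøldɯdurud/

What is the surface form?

/y/ harmonizes with /u/ ([+back]) → [u]
/ø/ harmonizes with /u/ ([+back]) → [o]

[dusoldɯdurud]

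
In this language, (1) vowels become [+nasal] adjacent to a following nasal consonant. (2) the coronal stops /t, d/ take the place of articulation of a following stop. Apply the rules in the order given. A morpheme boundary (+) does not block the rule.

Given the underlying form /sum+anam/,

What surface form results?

[sũm+ãnãm]

Rule 1: /u/ before nasal /m/ → [ũ]
Rule 1: /a/ before nasal /n/ → [ã]
Rule 1: /a/ before nasal /m/ → [ã]
After rule 1: sũm+ãnãm
Rule 2: no segment meets the rule's conditions; no change.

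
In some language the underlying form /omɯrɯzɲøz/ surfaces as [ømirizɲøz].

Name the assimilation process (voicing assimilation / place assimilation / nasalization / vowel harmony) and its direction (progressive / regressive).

/o/→[ø] /ɯ/→[i] /ɯ/→[i].
Vowels agree with the last vowel, so the harmony is regressive.

vowel harmony, regressive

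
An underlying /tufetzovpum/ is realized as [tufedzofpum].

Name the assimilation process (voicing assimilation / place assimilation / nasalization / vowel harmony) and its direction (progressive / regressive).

voicing assimilation, regressive

/t/→[d] /v/→[f].
Each target copies a feature from the following segment, so the direction is regressive.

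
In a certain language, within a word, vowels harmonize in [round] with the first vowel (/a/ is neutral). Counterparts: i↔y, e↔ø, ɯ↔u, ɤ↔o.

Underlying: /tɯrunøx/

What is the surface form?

/u/ harmonizes with /ɯ/ ([-round]) → [ɯ]
/ø/ harmonizes with /ɯ/ ([-round]) → [e]

[tɯrɯnex]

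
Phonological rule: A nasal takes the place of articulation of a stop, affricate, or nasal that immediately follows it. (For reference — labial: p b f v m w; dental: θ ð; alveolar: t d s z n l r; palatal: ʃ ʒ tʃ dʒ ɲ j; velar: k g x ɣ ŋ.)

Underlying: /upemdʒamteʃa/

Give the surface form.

[upeɲdʒanteʃa]

/m/ before /dʒ/ (palatal) → [ɲ]
/m/ before /t/ (alveolar) → [n]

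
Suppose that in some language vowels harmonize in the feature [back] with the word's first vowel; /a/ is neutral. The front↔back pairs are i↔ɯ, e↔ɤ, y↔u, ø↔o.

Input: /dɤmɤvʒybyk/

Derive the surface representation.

[dɤmɤvʒubuk]

/y/ harmonizes with /ɤ/ ([+back]) → [u]
/y/ harmonizes with /ɤ/ ([+back]) → [u]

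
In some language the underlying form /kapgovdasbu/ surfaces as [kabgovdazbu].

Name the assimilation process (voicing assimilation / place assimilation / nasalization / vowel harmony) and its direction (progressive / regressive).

/p/→[b] /s/→[z].
Each target copies a feature from the following segment, so the direction is regressive.

voicing assimilation, regressive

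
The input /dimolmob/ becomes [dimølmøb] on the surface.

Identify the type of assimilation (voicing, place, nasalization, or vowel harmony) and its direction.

vowel harmony, progressive

/o/→[ø] /o/→[ø].
Vowels agree with the first vowel, so the harmony is progressive.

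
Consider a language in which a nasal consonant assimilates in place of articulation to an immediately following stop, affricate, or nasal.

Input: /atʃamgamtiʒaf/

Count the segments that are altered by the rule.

/m/ before /g/ (velar) → [ŋ]
/m/ before /t/ (alveolar) → [n]
2 segments change.

2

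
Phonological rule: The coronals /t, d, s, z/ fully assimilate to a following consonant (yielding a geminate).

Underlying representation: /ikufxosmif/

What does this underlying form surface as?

/s/ before /m/ → [m] (total assimilation)

[ikufxommif]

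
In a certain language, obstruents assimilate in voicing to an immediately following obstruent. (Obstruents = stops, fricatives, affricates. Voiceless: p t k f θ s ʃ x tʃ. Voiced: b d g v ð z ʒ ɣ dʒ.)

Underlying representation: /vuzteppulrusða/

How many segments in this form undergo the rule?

/z/ before /t/ (voiceless) → [s]
/s/ before /ð/ (voiced) → [z]
2 segments change.

2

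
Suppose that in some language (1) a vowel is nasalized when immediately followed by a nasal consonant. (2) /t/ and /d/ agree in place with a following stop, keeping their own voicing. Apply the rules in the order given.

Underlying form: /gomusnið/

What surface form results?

[gõmusnið]

Rule 1: /o/ before nasal /m/ → [õ]
After rule 1: gõmusnið
Rule 2: no segment meets the rule's conditions; no change.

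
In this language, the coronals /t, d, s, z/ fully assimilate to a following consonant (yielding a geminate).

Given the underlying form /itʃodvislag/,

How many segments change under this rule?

/d/ before /v/ → [v] (total assimilation)
/s/ before /l/ → [l] (total assimilation)
2 segments change.

2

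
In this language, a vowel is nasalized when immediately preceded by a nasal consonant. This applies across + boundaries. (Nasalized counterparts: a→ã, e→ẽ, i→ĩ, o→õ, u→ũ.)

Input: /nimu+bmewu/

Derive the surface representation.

/i/ after nasal /n/ → [ĩ]
/u/ after nasal /m/ → [ũ]
/e/ after nasal /m/ → [ẽ]

[nĩmũ+bmẽwu]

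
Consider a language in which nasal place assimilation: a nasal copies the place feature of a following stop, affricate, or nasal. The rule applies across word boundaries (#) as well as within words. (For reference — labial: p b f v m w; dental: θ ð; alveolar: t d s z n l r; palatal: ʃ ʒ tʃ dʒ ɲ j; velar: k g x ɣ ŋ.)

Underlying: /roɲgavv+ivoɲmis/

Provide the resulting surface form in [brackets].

[roŋgavv+ivommis]

/ɲ/ before /g/ (velar) → [ŋ]
/ɲ/ before /m/ (labial) → [m]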